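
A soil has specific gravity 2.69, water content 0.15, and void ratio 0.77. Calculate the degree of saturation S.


Using S = Gs * w / e
S = 2.69 * 0.15 / 0.77
S = 0.524


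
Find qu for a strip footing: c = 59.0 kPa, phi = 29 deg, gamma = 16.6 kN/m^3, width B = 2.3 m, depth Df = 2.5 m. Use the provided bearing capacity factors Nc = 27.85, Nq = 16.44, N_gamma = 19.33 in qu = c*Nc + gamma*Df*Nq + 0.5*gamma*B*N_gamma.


Compute qu = c*Nc + gamma*Df*Nq + 0.5*gamma*B*N_gamma
Term 1: 59.0 * 27.85 = 1643.15
Term 2: 16.6 * 2.5 * 16.44 = 682.26
Term 3: 0.5 * 16.6 * 2.3 * 19.33 = 369.0097
qu = 1643.15 + 682.26 + 369.0097
qu = 2694.42 kPa


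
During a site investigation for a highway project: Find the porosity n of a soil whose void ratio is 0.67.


Using the relation n = e / (1 + e)
n = 0.67 / (1 + 0.67)
n = 0.67 / 1.67
n = 0.4012


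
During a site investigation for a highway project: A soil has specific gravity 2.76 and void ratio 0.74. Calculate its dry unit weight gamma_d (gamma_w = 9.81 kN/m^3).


Using gamma_d = Gs * gamma_w / (1 + e)
gamma_d = 2.76 * 9.81 / (1 + 0.74)
gamma_d = 2.76 * 9.81 / 1.74
gamma_d = 15.561 kN/m^3


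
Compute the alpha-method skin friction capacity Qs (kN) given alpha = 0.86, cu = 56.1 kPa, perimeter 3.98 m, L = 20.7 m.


Result: 3974.79 kN

Derivation:
Using Qs = alpha * cu * perimeter * L
Qs = 0.86 * 56.1 * 3.98 * 20.7
Qs = 3974.79 kN


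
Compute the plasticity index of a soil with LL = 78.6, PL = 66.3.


Using PI = LL - PL
PI = 78.6 - 66.3
PI = 12.3


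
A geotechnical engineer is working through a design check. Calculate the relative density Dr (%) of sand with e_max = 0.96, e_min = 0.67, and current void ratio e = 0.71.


Result: 86.21 %

Derivation:
Using Dr = (e_max - e) / (e_max - e_min) * 100
e_max - e = 0.96 - 0.71 = 0.25
e_max - e_min = 0.96 - 0.67 = 0.29
Dr = 0.25 / 0.29 * 100
Dr = 86.21 %


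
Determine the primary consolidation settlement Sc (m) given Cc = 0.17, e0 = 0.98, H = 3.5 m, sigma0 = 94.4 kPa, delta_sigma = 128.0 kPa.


Result: 0.1118 m

Derivation:
Using Sc = Cc * H / (1 + e0) * log10((sigma0 + delta_sigma) / sigma0)
Stress ratio = (94.4 + 128.0) / 94.4 = 2.35593
log10(2.35593) = 0.372163
Cc * H / (1 + e0) = 0.17 * 3.5 / (1 + 0.98) = 0.300505
Sc = 0.300505 * 0.372163
Sc = 0.1118 m


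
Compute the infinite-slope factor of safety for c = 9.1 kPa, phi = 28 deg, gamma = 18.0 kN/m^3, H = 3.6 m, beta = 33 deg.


Using Fs = c / (gamma*H*sin(beta)*cos(beta)) + tan(phi)/tan(beta)
Cohesion contribution = 9.1 / (18.0*3.6*sin(33)*cos(33))
Cohesion contribution = 0.307444
Friction contribution = tan(28)/tan(33) = 0.818761
Fs = 0.307444 + 0.818761
Fs = 1.126


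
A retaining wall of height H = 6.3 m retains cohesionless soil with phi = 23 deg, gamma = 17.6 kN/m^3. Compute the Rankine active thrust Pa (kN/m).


Compute active earth pressure coefficient:
Ka = tan^2(45 - phi/2) = tan^2(33.5) = 0.438092
Compute active force:
Pa = 0.5 * Ka * gamma * H^2
Pa = 0.5 * 0.438092 * 17.6 * 6.3^2
Pa = 153.01 kN/m


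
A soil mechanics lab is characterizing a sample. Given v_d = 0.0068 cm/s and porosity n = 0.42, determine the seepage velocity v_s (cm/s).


Using v_s = v_d / n
v_s = 0.0068 / 0.42
v_s = 0.01619 cm/s


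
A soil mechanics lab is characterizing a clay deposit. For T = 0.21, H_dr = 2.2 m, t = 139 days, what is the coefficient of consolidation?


Using cv = T * H_dr^2 / t
H_dr^2 = 2.2^2 = 4.84
cv = 0.21 * 4.84 / 139
cv = 0.00731 m^2/day


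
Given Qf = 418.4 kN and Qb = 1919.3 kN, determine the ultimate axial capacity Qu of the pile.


Using Qu = Qf + Qb
Qu = 418.4 + 1919.3
Qu = 2337.7 kN


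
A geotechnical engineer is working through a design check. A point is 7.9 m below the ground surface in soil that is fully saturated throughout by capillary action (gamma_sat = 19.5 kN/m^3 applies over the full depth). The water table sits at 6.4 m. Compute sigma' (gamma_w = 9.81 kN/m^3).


Total stress = gamma_sat * depth
sigma = 19.5 * 7.9 = 154.05 kPa
Pore water pressure u = gamma_w * (depth - d_wt)
u = 9.81 * (7.9 - 6.4) = 14.715 kPa
Effective stress = sigma - u
sigma' = 154.05 - 14.715 = 139.34 kPa


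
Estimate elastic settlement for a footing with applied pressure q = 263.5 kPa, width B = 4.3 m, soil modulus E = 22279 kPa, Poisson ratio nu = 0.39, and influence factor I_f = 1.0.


Using Se = q * B * (1 - nu^2) * I_f / E
1 - nu^2 = 1 - 0.39^2 = 0.8479
Se = 263.5 * 4.3 * 0.8479 * 1.0 / 22279
Se = 0.043122 m
Convert to mm: Se = 0.043122 * 1000 = 43.122 mm


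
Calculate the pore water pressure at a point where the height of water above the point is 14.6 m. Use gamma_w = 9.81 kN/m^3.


Using u = gamma_w * h_w
u = 9.81 * 14.6
u = 143.23 kPa


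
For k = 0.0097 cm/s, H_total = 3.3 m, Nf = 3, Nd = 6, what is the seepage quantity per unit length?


Convert k to m/s for unit consistency with H:
k = 0.0097 cm/s = 0.0097 / 100 m/s = 9.7e-05 m/s
Using q = k * H * Nf / Nd
Nf / Nd = 3 / 6 = 0.5
q = 9.7e-05 * 3.3 * 0.5
q = 0.00016 m^3/s per m


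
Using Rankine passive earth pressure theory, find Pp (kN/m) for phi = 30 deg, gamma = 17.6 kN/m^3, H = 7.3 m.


Compute passive earth pressure coefficient:
Kp = tan^2(45 + phi/2) = tan^2(60.0) = 3
Compute passive force:
Pp = 0.5 * Kp * gamma * H^2
Pp = 0.5 * 3 * 17.6 * 7.3^2
Pp = 1406.86 kN/m


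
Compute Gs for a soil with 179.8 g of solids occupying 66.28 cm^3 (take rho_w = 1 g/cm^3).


Using Gs = m_s / (V_s * rho_w)
Since rho_w = 1 g/cm^3:
Gs = 179.8 / 66.28
Gs = 2.713


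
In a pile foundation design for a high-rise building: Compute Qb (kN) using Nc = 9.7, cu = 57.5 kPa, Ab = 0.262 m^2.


Using Qb = Nc * cu * Ab
Qb = 9.7 * 57.5 * 0.262
Qb = 146.13 kN


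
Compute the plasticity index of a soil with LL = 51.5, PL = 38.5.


Using PI = LL - PL
PI = 51.5 - 38.5
PI = 13.0


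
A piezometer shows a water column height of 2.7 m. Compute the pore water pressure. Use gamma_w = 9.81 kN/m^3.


Result: 26.49 kPa

Derivation:
Using u = gamma_w * h_w
u = 9.81 * 2.7
u = 26.49 kPa


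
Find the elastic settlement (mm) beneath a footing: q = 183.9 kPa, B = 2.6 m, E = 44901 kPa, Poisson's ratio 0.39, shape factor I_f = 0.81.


Using Se = q * B * (1 - nu^2) * I_f / E
1 - nu^2 = 1 - 0.39^2 = 0.8479
Se = 183.9 * 2.6 * 0.8479 * 0.81 / 44901
Se = 0.007314 m
Convert to mm: Se = 0.007314 * 1000 = 7.314 mm


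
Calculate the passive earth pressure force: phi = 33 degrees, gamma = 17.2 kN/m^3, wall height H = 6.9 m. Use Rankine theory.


Compute passive earth pressure coefficient:
Kp = tan^2(45 + phi/2) = tan^2(61.5) = 3.39212
Compute passive force:
Pp = 0.5 * Kp * gamma * H^2
Pp = 0.5 * 3.39212 * 17.2 * 6.9^2
Pp = 1388.89 kN/m


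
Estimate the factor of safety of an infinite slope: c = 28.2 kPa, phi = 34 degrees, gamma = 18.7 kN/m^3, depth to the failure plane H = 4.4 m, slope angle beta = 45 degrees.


Using Fs = c / (gamma*H*sin(beta)*cos(beta)) + tan(phi)/tan(beta)
Cohesion contribution = 28.2 / (18.7*4.4*sin(45)*cos(45))
Cohesion contribution = 0.685464
Friction contribution = tan(34)/tan(45) = 0.674509
Fs = 0.685464 + 0.674509
Fs = 1.36


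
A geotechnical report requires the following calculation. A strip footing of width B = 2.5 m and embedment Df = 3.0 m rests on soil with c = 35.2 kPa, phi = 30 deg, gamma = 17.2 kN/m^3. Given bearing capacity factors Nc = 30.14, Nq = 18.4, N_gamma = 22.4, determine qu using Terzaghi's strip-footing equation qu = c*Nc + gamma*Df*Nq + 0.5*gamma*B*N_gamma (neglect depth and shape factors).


Compute qu = c*Nc + gamma*Df*Nq + 0.5*gamma*B*N_gamma
Term 1: 35.2 * 30.14 = 1060.928
Term 2: 17.2 * 3.0 * 18.4 = 949.44
Term 3: 0.5 * 17.2 * 2.5 * 22.4 = 481.6
qu = 1060.928 + 949.44 + 481.6
qu = 2491.97 kPa


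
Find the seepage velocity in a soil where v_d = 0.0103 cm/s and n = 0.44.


Using v_s = v_d / n
v_s = 0.0103 / 0.44
v_s = 0.02341 cm/s


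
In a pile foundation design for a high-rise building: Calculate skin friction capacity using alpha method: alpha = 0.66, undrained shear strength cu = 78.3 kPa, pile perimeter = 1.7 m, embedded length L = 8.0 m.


Result: 702.82 kN

Derivation:
Using Qs = alpha * cu * perimeter * L
Qs = 0.66 * 78.3 * 1.7 * 8.0
Qs = 702.82 kN


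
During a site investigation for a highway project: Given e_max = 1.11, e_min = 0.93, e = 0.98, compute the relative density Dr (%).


Using Dr = (e_max - e) / (e_max - e_min) * 100
e_max - e = 1.11 - 0.98 = 0.13
e_max - e_min = 1.11 - 0.93 = 0.18
Dr = 0.13 / 0.18 * 100
Dr = 72.22 %


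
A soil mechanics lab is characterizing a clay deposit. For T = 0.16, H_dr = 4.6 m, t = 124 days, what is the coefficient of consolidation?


Using cv = T * H_dr^2 / t
H_dr^2 = 4.6^2 = 21.16
cv = 0.16 * 21.16 / 124
cv = 0.0273 m^2/day


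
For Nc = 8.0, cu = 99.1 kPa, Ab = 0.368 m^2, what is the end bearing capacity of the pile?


Result: 291.75 kN

Derivation:
Using Qb = Nc * cu * Ab
Qb = 8.0 * 99.1 * 0.368
Qb = 291.75 kN


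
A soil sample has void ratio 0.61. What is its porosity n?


Using the relation n = e / (1 + e)
n = 0.61 / (1 + 0.61)
n = 0.61 / 1.61
n = 0.3789


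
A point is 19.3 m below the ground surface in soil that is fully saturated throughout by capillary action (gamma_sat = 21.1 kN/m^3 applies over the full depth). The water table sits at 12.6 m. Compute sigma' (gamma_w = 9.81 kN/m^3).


Result: 341.5 kPa

Derivation:
Total stress = gamma_sat * depth
sigma = 21.1 * 19.3 = 407.23 kPa
Pore water pressure u = gamma_w * (depth - d_wt)
u = 9.81 * (19.3 - 12.6) = 65.727 kPa
Effective stress = sigma - u
sigma' = 407.23 - 65.727 = 341.5 kPa


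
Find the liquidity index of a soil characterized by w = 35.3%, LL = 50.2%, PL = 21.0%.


Result: 0.49

Derivation:
First compute the plasticity index:
PI = LL - PL = 50.2 - 21.0 = 29.2
Then compute the liquidity index:
LI = (w - PL) / PI
LI = (35.3 - 21.0) / 29.2
LI = 0.49


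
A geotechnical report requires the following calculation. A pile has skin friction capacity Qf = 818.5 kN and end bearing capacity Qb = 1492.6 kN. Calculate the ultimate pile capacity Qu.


Using Qu = Qf + Qb
Qu = 818.5 + 1492.6
Qu = 2311.1 kN


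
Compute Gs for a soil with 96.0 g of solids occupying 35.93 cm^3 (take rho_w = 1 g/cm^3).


Using Gs = m_s / (V_s * rho_w)
Since rho_w = 1 g/cm^3:
Gs = 96.0 / 35.93
Gs = 2.672


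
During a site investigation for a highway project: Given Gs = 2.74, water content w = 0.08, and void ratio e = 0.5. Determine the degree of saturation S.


Using S = Gs * w / e
S = 2.74 * 0.08 / 0.5
S = 0.4384


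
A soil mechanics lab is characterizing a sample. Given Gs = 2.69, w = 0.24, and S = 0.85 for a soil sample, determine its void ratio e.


Using the relation e = Gs * w / S
e = 2.69 * 0.24 / 0.85
e = 0.7595


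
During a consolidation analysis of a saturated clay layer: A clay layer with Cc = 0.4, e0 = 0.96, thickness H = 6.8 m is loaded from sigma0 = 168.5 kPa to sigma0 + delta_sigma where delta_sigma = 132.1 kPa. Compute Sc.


Result: 0.3489 m

Derivation:
Using Sc = Cc * H / (1 + e0) * log10((sigma0 + delta_sigma) / sigma0)
Stress ratio = (168.5 + 132.1) / 168.5 = 1.78398
log10(1.78398) = 0.251389
Cc * H / (1 + e0) = 0.4 * 6.8 / (1 + 0.96) = 1.38776
Sc = 1.38776 * 0.251389
Sc = 0.3489 m


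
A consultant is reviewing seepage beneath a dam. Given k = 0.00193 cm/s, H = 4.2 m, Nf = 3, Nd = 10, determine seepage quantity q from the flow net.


Convert k to m/s for unit consistency with H:
k = 0.00193 cm/s = 0.00193 / 100 m/s = 1.93e-05 m/s
Using q = k * H * Nf / Nd
Nf / Nd = 3 / 10 = 0.3
q = 1.93e-05 * 4.2 * 0.3
q = 2.432e-05 m^3/s per m


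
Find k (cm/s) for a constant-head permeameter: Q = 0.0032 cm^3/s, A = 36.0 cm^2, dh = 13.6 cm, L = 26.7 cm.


Compute hydraulic gradient:
i = dh / L = 13.6 / 26.7 = 0.509363
Then apply Darcy's law:
k = Q / (A * i)
k = 0.0032 / (36.0 * 0.509363)
k = 0.0032 / 18.3371
k = 0.000175 cm/s


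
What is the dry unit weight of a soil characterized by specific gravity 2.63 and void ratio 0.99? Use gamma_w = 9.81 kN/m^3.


Result: 12.965 kN/m^3

Derivation:
Using gamma_d = Gs * gamma_w / (1 + e)
gamma_d = 2.63 * 9.81 / (1 + 0.99)
gamma_d = 2.63 * 9.81 / 1.99
gamma_d = 12.965 kN/m^3


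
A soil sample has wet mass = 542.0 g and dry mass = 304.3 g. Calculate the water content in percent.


Using w = (m_wet - m_dry) / m_dry * 100
m_wet - m_dry = 542.0 - 304.3 = 237.7 g
w = 237.7 / 304.3 * 100
w = 78.11 %


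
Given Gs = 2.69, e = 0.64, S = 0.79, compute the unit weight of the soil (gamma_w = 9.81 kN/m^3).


Using gamma = gamma_w * (Gs + S*e) / (1 + e)
Numerator: Gs + S*e = 2.69 + 0.79*0.64 = 3.1956
Denominator: 1 + e = 1 + 0.64 = 1.64
gamma = 9.81 * 3.1956 / 1.64
gamma = 19.115 kN/m^3


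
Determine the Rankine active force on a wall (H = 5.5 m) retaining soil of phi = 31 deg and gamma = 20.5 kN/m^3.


Result: 99.25 kN/m

Derivation:
Compute active earth pressure coefficient:
Ka = tan^2(45 - phi/2) = tan^2(29.5) = 0.320099
Compute active force:
Pa = 0.5 * Ka * gamma * H^2
Pa = 0.5 * 0.320099 * 20.5 * 5.5^2
Pa = 99.25 kN/m


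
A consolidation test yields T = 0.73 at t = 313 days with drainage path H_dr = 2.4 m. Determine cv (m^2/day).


Result: 0.01343 m^2/day

Derivation:
Using cv = T * H_dr^2 / t
H_dr^2 = 2.4^2 = 5.76
cv = 0.73 * 5.76 / 313
cv = 0.01343 m^2/day


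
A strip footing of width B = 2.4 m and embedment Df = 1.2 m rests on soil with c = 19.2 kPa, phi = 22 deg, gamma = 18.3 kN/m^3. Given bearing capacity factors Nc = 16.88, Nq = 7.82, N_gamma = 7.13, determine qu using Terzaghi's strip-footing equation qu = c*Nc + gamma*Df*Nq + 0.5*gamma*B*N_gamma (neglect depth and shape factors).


Compute qu = c*Nc + gamma*Df*Nq + 0.5*gamma*B*N_gamma
Term 1: 19.2 * 16.88 = 324.096
Term 2: 18.3 * 1.2 * 7.82 = 171.7272
Term 3: 0.5 * 18.3 * 2.4 * 7.13 = 156.5748
qu = 324.096 + 171.7272 + 156.5748
qu = 652.4 kPa


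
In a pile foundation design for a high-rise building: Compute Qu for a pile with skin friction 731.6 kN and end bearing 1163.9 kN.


Using Qu = Qf + Qb
Qu = 731.6 + 1163.9
Qu = 1895.5 kN


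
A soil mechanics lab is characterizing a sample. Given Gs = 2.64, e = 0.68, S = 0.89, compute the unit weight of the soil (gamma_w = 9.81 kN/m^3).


Result: 18.95 kN/m^3

Derivation:
Using gamma = gamma_w * (Gs + S*e) / (1 + e)
Numerator: Gs + S*e = 2.64 + 0.89*0.68 = 3.2452
Denominator: 1 + e = 1 + 0.68 = 1.68
gamma = 9.81 * 3.2452 / 1.68
gamma = 18.95 kN/m^3


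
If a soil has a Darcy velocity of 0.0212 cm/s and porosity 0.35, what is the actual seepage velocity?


Result: 0.06057 cm/s

Derivation:
Using v_s = v_d / n
v_s = 0.0212 / 0.35
v_s = 0.06057 cm/s


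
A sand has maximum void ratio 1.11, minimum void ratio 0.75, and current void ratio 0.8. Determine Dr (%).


Using Dr = (e_max - e) / (e_max - e_min) * 100
e_max - e = 1.11 - 0.8 = 0.31
e_max - e_min = 1.11 - 0.75 = 0.36
Dr = 0.31 / 0.36 * 100
Dr = 86.11 %


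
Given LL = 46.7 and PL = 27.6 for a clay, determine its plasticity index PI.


Using PI = LL - PL
PI = 46.7 - 27.6
PI = 19.1


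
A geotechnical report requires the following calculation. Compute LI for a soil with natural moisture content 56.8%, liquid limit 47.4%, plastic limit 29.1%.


First compute the plasticity index:
PI = LL - PL = 47.4 - 29.1 = 18.3
Then compute the liquidity index:
LI = (w - PL) / PI
LI = (56.8 - 29.1) / 18.3
LI = 1.514


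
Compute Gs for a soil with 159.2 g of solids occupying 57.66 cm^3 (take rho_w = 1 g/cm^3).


Using Gs = m_s / (V_s * rho_w)
Since rho_w = 1 g/cm^3:
Gs = 159.2 / 57.66
Gs = 2.761


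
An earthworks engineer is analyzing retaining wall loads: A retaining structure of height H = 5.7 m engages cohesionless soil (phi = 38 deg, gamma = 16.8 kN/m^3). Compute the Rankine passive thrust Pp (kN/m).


Compute passive earth pressure coefficient:
Kp = tan^2(45 + phi/2) = tan^2(64.0) = 4.203746
Compute passive force:
Pp = 0.5 * Kp * gamma * H^2
Pp = 0.5 * 4.203746 * 16.8 * 5.7^2
Pp = 1147.27 kN/m


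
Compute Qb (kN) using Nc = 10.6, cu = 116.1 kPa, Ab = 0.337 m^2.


Using Qb = Nc * cu * Ab
Qb = 10.6 * 116.1 * 0.337
Qb = 414.73 kN


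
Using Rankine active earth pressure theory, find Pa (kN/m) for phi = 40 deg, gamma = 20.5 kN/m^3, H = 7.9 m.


Compute active earth pressure coefficient:
Ka = tan^2(45 - phi/2) = tan^2(25.0) = 0.217443
Compute active force:
Pa = 0.5 * Ka * gamma * H^2
Pa = 0.5 * 0.217443 * 20.5 * 7.9^2
Pa = 139.1 kN/m


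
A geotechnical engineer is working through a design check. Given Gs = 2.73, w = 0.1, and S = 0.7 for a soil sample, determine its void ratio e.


Result: 0.39

Derivation:
Using the relation e = Gs * w / S
e = 2.73 * 0.1 / 0.7
e = 0.39


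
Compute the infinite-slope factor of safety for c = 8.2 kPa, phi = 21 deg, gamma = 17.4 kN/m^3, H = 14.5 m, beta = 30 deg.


Using Fs = c / (gamma*H*sin(beta)*cos(beta)) + tan(phi)/tan(beta)
Cohesion contribution = 8.2 / (17.4*14.5*sin(30)*cos(30))
Cohesion contribution = 0.0750578
Friction contribution = tan(21)/tan(30) = 0.664872
Fs = 0.0750578 + 0.664872
Fs = 0.74


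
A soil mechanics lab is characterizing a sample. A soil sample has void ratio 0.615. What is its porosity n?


Using the relation n = e / (1 + e)
n = 0.615 / (1 + 0.615)
n = 0.615 / 1.615
n = 0.3808


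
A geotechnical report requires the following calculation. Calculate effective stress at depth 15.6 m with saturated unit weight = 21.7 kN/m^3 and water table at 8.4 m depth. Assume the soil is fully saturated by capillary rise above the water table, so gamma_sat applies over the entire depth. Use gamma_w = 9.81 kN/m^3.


Total stress = gamma_sat * depth
sigma = 21.7 * 15.6 = 338.52 kPa
Pore water pressure u = gamma_w * (depth - d_wt)
u = 9.81 * (15.6 - 8.4) = 70.632 kPa
Effective stress = sigma - u
sigma' = 338.52 - 70.632 = 267.89 kPa


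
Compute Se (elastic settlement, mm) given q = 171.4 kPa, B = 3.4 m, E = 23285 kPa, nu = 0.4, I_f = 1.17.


Using Se = q * B * (1 - nu^2) * I_f / E
1 - nu^2 = 1 - 0.4^2 = 0.84
Se = 171.4 * 3.4 * 0.84 * 1.17 / 23285
Se = 0.024597 m
Convert to mm: Se = 0.024597 * 1000 = 24.597 mm


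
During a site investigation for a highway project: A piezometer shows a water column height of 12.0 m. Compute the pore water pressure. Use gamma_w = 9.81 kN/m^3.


Using u = gamma_w * h_w
u = 9.81 * 12.0
u = 117.72 kPa


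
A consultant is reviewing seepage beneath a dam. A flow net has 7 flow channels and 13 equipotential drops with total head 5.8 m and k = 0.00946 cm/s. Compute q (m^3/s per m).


Convert k to m/s for unit consistency with H:
k = 0.00946 cm/s = 0.00946 / 100 m/s = 9.46e-05 m/s
Using q = k * H * Nf / Nd
Nf / Nd = 7 / 13 = 0.5385
q = 9.46e-05 * 5.8 * 0.5385
q = 0.0002954 m^3/s per m


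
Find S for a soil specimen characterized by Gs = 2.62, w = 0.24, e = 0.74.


Using S = Gs * w / e
S = 2.62 * 0.24 / 0.74
S = 0.8497


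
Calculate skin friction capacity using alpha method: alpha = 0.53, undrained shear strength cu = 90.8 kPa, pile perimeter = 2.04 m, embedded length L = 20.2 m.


Result: 1983.09 kN

Derivation:
Using Qs = alpha * cu * perimeter * L
Qs = 0.53 * 90.8 * 2.04 * 20.2
Qs = 1983.09 kN


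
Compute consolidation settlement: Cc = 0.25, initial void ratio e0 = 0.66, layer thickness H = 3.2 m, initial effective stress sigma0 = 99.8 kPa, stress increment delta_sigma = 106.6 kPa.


Using Sc = Cc * H / (1 + e0) * log10((sigma0 + delta_sigma) / sigma0)
Stress ratio = (99.8 + 106.6) / 99.8 = 2.06814
log10(2.06814) = 0.315579
Cc * H / (1 + e0) = 0.25 * 3.2 / (1 + 0.66) = 0.481928
Sc = 0.481928 * 0.315579
Sc = 0.1521 m


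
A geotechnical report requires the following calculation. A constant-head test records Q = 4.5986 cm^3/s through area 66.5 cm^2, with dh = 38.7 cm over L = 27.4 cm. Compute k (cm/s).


Compute hydraulic gradient:
i = dh / L = 38.7 / 27.4 = 1.41241
Then apply Darcy's law:
k = Q / (A * i)
k = 4.5986 / (66.5 * 1.41241)
k = 4.5986 / 93.9252
k = 0.04896 cm/s


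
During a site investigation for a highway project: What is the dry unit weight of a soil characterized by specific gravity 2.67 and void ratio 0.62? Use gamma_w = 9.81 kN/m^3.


Using gamma_d = Gs * gamma_w / (1 + e)
gamma_d = 2.67 * 9.81 / (1 + 0.62)
gamma_d = 2.67 * 9.81 / 1.62
gamma_d = 16.168 kN/m^3


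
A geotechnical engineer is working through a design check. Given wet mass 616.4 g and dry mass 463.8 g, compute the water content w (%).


Using w = (m_wet - m_dry) / m_dry * 100
m_wet - m_dry = 616.4 - 463.8 = 152.6 g
w = 152.6 / 463.8 * 100
w = 32.9 %


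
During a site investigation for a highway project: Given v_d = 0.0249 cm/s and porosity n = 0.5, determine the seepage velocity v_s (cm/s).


Using v_s = v_d / n
v_s = 0.0249 / 0.5
v_s = 0.0498 cm/s


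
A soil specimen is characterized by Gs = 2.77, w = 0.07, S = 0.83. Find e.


Using the relation e = Gs * w / S
e = 2.77 * 0.07 / 0.83
e = 0.2336


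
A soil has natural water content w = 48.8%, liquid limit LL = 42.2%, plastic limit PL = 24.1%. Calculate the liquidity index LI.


Result: 1.365

Derivation:
First compute the plasticity index:
PI = LL - PL = 42.2 - 24.1 = 18.1
Then compute the liquidity index:
LI = (w - PL) / PI
LI = (48.8 - 24.1) / 18.1
LI = 1.365


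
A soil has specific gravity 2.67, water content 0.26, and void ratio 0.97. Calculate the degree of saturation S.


Result: 0.7157

Derivation:
Using S = Gs * w / e
S = 2.67 * 0.26 / 0.97
S = 0.7157


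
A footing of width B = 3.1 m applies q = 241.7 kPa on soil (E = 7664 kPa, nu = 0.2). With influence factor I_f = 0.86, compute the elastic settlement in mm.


Result: 80.715 mm

Derivation:
Using Se = q * B * (1 - nu^2) * I_f / E
1 - nu^2 = 1 - 0.2^2 = 0.96
Se = 241.7 * 3.1 * 0.96 * 0.86 / 7664
Se = 0.080715 m
Convert to mm: Se = 0.080715 * 1000 = 80.715 mm


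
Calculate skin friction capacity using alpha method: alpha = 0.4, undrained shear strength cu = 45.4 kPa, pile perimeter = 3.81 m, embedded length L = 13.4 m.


Using Qs = alpha * cu * perimeter * L
Qs = 0.4 * 45.4 * 3.81 * 13.4
Qs = 927.14 kN


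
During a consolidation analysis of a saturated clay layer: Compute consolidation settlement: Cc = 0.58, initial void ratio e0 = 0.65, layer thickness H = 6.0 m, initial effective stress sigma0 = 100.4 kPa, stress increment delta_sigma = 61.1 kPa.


Using Sc = Cc * H / (1 + e0) * log10((sigma0 + delta_sigma) / sigma0)
Stress ratio = (100.4 + 61.1) / 100.4 = 1.60857
log10(1.60857) = 0.206439
Cc * H / (1 + e0) = 0.58 * 6.0 / (1 + 0.65) = 2.10909
Sc = 2.10909 * 0.206439
Sc = 0.4354 m


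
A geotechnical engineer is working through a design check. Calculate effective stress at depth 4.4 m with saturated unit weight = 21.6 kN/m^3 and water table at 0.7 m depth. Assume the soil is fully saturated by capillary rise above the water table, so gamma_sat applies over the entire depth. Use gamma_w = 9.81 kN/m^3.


Total stress = gamma_sat * depth
sigma = 21.6 * 4.4 = 95.04 kPa
Pore water pressure u = gamma_w * (depth - d_wt)
u = 9.81 * (4.4 - 0.7) = 36.297 kPa
Effective stress = sigma - u
sigma' = 95.04 - 36.297 = 58.74 kPa


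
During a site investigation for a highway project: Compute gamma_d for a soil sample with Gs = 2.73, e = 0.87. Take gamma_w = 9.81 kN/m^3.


Using gamma_d = Gs * gamma_w / (1 + e)
gamma_d = 2.73 * 9.81 / (1 + 0.87)
gamma_d = 2.73 * 9.81 / 1.87
gamma_d = 14.322 kN/m^3


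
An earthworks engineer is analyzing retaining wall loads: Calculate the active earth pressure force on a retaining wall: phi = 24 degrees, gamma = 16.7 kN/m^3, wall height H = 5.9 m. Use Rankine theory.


Compute active earth pressure coefficient:
Ka = tan^2(45 - phi/2) = tan^2(33.0) = 0.42173
Compute active force:
Pa = 0.5 * Ka * gamma * H^2
Pa = 0.5 * 0.42173 * 16.7 * 5.9^2
Pa = 122.58 kN/m


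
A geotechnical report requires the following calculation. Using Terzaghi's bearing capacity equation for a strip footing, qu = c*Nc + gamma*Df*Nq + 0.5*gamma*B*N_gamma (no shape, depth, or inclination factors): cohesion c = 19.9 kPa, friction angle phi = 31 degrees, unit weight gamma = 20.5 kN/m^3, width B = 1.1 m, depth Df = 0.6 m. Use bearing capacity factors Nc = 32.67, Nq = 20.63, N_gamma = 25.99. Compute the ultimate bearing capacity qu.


Compute qu = c*Nc + gamma*Df*Nq + 0.5*gamma*B*N_gamma
Term 1: 19.9 * 32.67 = 650.133
Term 2: 20.5 * 0.6 * 20.63 = 253.749
Term 3: 0.5 * 20.5 * 1.1 * 25.99 = 293.03725
qu = 650.133 + 253.749 + 293.03725
qu = 1196.92 kPa


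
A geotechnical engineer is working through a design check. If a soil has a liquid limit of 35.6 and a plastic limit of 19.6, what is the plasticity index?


Using PI = LL - PL
PI = 35.6 - 19.6
PI = 16.0


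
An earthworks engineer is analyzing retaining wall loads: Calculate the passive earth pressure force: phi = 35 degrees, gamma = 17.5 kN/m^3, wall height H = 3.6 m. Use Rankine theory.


Compute passive earth pressure coefficient:
Kp = tan^2(45 + phi/2) = tan^2(62.5) = 3.690172
Compute passive force:
Pp = 0.5 * Kp * gamma * H^2
Pp = 0.5 * 3.690172 * 17.5 * 3.6^2
Pp = 418.47 kN/m


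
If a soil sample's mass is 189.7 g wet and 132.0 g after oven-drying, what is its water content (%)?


Result: 43.71 %

Derivation:
Using w = (m_wet - m_dry) / m_dry * 100
m_wet - m_dry = 189.7 - 132.0 = 57.7 g
w = 57.7 / 132.0 * 100
w = 43.71 %


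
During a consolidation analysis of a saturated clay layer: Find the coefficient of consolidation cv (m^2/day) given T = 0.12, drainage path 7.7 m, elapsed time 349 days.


Result: 0.02039 m^2/day

Derivation:
Using cv = T * H_dr^2 / t
H_dr^2 = 7.7^2 = 59.29
cv = 0.12 * 59.29 / 349
cv = 0.02039 m^2/day


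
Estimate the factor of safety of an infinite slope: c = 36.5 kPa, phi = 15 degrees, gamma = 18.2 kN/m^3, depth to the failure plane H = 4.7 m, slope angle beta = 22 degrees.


Using Fs = c / (gamma*H*sin(beta)*cos(beta)) + tan(phi)/tan(beta)
Cohesion contribution = 36.5 / (18.2*4.7*sin(22)*cos(22))
Cohesion contribution = 1.22852
Friction contribution = tan(15)/tan(22) = 0.663198
Fs = 1.22852 + 0.663198
Fs = 1.892


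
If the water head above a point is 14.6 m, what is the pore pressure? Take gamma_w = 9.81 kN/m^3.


Using u = gamma_w * h_w
u = 9.81 * 14.6
u = 143.23 kPa


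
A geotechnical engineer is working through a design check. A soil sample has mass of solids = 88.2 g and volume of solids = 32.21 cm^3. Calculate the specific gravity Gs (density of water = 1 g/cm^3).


Result: 2.738

Derivation:
Using Gs = m_s / (V_s * rho_w)
Since rho_w = 1 g/cm^3:
Gs = 88.2 / 32.21
Gs = 2.738


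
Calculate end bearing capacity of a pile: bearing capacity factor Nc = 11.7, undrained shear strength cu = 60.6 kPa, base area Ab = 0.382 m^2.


Result: 270.85 kN

Derivation:
Using Qb = Nc * cu * Ab
Qb = 11.7 * 60.6 * 0.382
Qb = 270.85 kN


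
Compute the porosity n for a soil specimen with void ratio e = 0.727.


Using the relation n = e / (1 + e)
n = 0.727 / (1 + 0.727)
n = 0.727 / 1.727
n = 0.421


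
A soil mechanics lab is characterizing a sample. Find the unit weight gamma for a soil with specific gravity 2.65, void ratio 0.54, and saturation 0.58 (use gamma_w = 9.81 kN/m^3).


Using gamma = gamma_w * (Gs + S*e) / (1 + e)
Numerator: Gs + S*e = 2.65 + 0.58*0.54 = 2.9632
Denominator: 1 + e = 1 + 0.54 = 1.54
gamma = 9.81 * 2.9632 / 1.54
gamma = 18.876 kN/m^3


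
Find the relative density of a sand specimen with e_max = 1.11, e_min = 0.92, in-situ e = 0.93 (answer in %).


Using Dr = (e_max - e) / (e_max - e_min) * 100
e_max - e = 1.11 - 0.93 = 0.18
e_max - e_min = 1.11 - 0.92 = 0.19
Dr = 0.18 / 0.19 * 100
Dr = 94.74 %


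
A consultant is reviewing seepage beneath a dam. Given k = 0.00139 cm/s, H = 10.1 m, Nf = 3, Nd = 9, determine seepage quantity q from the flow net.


Convert k to m/s for unit consistency with H:
k = 0.00139 cm/s = 0.00139 / 100 m/s = 1.39e-05 m/s
Using q = k * H * Nf / Nd
Nf / Nd = 3 / 9 = 0.3333
q = 1.39e-05 * 10.1 * 0.3333
q = 4.68e-05 m^3/s per m


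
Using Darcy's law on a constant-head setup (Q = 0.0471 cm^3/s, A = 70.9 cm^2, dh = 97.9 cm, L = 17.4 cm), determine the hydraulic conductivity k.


Compute hydraulic gradient:
i = dh / L = 97.9 / 17.4 = 5.62644
Then apply Darcy's law:
k = Q / (A * i)
k = 0.0471 / (70.9 * 5.62644)
k = 0.0471 / 398.914
k = 0.000118 cm/s


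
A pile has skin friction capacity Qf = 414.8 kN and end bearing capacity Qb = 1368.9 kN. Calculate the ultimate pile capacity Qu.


Using Qu = Qf + Qb
Qu = 414.8 + 1368.9
Qu = 1783.7 kN


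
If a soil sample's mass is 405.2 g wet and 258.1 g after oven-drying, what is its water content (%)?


Using w = (m_wet - m_dry) / m_dry * 100
m_wet - m_dry = 405.2 - 258.1 = 147.1 g
w = 147.1 / 258.1 * 100
w = 56.99 %


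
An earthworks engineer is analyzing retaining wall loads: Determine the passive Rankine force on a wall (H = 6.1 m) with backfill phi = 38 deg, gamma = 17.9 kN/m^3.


Compute passive earth pressure coefficient:
Kp = tan^2(45 + phi/2) = tan^2(64.0) = 4.203746
Compute passive force:
Pp = 0.5 * Kp * gamma * H^2
Pp = 0.5 * 4.203746 * 17.9 * 6.1^2
Pp = 1399.97 kN/m


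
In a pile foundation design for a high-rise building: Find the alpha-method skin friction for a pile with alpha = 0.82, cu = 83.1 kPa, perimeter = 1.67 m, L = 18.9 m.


Result: 2150.77 kN

Derivation:
Using Qs = alpha * cu * perimeter * L
Qs = 0.82 * 83.1 * 1.67 * 18.9
Qs = 2150.77 kN


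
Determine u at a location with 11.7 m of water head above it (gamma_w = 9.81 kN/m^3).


Result: 114.78 kPa

Derivation:
Using u = gamma_w * h_w
u = 9.81 * 11.7
u = 114.78 kPa


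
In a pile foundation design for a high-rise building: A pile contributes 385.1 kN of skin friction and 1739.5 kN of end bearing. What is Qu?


Result: 2124.6 kN

Derivation:
Using Qu = Qf + Qb
Qu = 385.1 + 1739.5
Qu = 2124.6 kN


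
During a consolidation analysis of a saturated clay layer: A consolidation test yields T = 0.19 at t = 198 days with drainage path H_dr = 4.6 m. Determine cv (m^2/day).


Result: 0.02031 m^2/day

Derivation:
Using cv = T * H_dr^2 / t
H_dr^2 = 4.6^2 = 21.16
cv = 0.19 * 21.16 / 198
cv = 0.02031 m^2/day


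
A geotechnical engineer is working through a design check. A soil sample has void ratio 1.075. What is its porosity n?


Result: 0.5181

Derivation:
Using the relation n = e / (1 + e)
n = 1.075 / (1 + 1.075)
n = 1.075 / 2.075
n = 0.5181


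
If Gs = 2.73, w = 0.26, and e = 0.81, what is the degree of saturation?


Result: 0.8763

Derivation:
Using S = Gs * w / e
S = 2.73 * 0.26 / 0.81
S = 0.8763


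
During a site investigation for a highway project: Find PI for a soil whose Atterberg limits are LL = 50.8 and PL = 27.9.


Using PI = LL - PL
PI = 50.8 - 27.9
PI = 22.9


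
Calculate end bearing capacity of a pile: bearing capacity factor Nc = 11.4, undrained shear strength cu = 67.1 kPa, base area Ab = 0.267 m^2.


Result: 204.24 kN

Derivation:
Using Qb = Nc * cu * Ab
Qb = 11.4 * 67.1 * 0.267
Qb = 204.24 kN


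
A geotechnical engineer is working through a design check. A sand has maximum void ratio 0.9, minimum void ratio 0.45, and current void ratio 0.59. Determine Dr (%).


Using Dr = (e_max - e) / (e_max - e_min) * 100
e_max - e = 0.9 - 0.59 = 0.31
e_max - e_min = 0.9 - 0.45 = 0.45
Dr = 0.31 / 0.45 * 100
Dr = 68.89 %


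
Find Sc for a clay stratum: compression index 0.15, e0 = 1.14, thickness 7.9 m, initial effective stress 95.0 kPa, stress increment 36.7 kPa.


Using Sc = Cc * H / (1 + e0) * log10((sigma0 + delta_sigma) / sigma0)
Stress ratio = (95.0 + 36.7) / 95.0 = 1.38632
log10(1.38632) = 0.141862
Cc * H / (1 + e0) = 0.15 * 7.9 / (1 + 1.14) = 0.553738
Sc = 0.553738 * 0.141862
Sc = 0.0786 m


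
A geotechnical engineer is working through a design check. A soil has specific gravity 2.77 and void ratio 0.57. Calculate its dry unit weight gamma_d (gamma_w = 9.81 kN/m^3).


Using gamma_d = Gs * gamma_w / (1 + e)
gamma_d = 2.77 * 9.81 / (1 + 0.57)
gamma_d = 2.77 * 9.81 / 1.57
gamma_d = 17.308 kN/m^3


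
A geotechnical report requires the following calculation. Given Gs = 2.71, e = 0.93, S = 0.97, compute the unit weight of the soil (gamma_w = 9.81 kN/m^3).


Result: 18.36 kN/m^3

Derivation:
Using gamma = gamma_w * (Gs + S*e) / (1 + e)
Numerator: Gs + S*e = 2.71 + 0.97*0.93 = 3.6121
Denominator: 1 + e = 1 + 0.93 = 1.93
gamma = 9.81 * 3.6121 / 1.93
gamma = 18.36 kN/m^3


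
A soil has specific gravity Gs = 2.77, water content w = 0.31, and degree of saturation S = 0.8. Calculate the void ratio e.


Using the relation e = Gs * w / S
e = 2.77 * 0.31 / 0.8
e = 1.0734


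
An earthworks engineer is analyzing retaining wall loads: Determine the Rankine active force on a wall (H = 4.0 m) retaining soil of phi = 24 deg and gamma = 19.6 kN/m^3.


Compute active earth pressure coefficient:
Ka = tan^2(45 - phi/2) = tan^2(33.0) = 0.42173
Compute active force:
Pa = 0.5 * Ka * gamma * H^2
Pa = 0.5 * 0.42173 * 19.6 * 4.0^2
Pa = 66.13 kN/m


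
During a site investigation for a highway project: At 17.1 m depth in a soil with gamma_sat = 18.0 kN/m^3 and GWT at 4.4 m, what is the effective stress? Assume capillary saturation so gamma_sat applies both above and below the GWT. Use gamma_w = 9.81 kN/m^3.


Total stress = gamma_sat * depth
sigma = 18.0 * 17.1 = 307.8 kPa
Pore water pressure u = gamma_w * (depth - d_wt)
u = 9.81 * (17.1 - 4.4) = 124.587 kPa
Effective stress = sigma - u
sigma' = 307.8 - 124.587 = 183.21 kPa


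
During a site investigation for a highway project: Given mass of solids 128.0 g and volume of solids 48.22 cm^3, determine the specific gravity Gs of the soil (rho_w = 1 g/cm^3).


Result: 2.655

Derivation:
Using Gs = m_s / (V_s * rho_w)
Since rho_w = 1 g/cm^3:
Gs = 128.0 / 48.22
Gs = 2.655


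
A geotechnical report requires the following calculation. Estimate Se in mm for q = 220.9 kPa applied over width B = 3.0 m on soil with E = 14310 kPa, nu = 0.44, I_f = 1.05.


Using Se = q * B * (1 - nu^2) * I_f / E
1 - nu^2 = 1 - 0.44^2 = 0.8064
Se = 220.9 * 3.0 * 0.8064 * 1.05 / 14310
Se = 0.039212 m
Convert to mm: Se = 0.039212 * 1000 = 39.212 mm


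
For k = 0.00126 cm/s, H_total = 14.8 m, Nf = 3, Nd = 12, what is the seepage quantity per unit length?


Result: 4.662e-05 m^3/s per m

Derivation:
Convert k to m/s for unit consistency with H:
k = 0.00126 cm/s = 0.00126 / 100 m/s = 1.26e-05 m/s
Using q = k * H * Nf / Nd
Nf / Nd = 3 / 12 = 0.25
q = 1.26e-05 * 14.8 * 0.25
q = 4.662e-05 m^3/s per m


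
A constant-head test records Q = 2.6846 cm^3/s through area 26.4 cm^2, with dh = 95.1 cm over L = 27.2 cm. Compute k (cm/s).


Compute hydraulic gradient:
i = dh / L = 95.1 / 27.2 = 3.49632
Then apply Darcy's law:
k = Q / (A * i)
k = 2.6846 / (26.4 * 3.49632)
k = 2.6846 / 92.3029
k = 0.029085 cm/s


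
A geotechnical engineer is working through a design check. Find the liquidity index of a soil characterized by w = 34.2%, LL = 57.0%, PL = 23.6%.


Result: 0.317

Derivation:
First compute the plasticity index:
PI = LL - PL = 57.0 - 23.6 = 33.4
Then compute the liquidity index:
LI = (w - PL) / PI
LI = (34.2 - 23.6) / 33.4
LI = 0.317


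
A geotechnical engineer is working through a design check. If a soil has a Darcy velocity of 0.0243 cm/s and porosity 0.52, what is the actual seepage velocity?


Using v_s = v_d / n
v_s = 0.0243 / 0.52
v_s = 0.04673 cm/s


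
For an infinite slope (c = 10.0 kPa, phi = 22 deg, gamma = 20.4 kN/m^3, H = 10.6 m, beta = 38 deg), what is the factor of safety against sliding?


Result: 0.612

Derivation:
Using Fs = c / (gamma*H*sin(beta)*cos(beta)) + tan(phi)/tan(beta)
Cohesion contribution = 10.0 / (20.4*10.6*sin(38)*cos(38))
Cohesion contribution = 0.0953213
Friction contribution = tan(22)/tan(38) = 0.51713
Fs = 0.0953213 + 0.51713
Fs = 0.612


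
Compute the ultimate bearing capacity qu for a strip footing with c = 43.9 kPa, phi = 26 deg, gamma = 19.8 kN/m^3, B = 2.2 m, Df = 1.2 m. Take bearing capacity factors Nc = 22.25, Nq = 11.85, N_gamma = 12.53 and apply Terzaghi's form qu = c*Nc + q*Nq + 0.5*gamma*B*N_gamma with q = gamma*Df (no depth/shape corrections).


Result: 1531.23 kPa

Derivation:
Compute qu = c*Nc + gamma*Df*Nq + 0.5*gamma*B*N_gamma
Term 1: 43.9 * 22.25 = 976.775
Term 2: 19.8 * 1.2 * 11.85 = 281.556
Term 3: 0.5 * 19.8 * 2.2 * 12.53 = 272.9034
qu = 976.775 + 281.556 + 272.9034
qu = 1531.23 kPa


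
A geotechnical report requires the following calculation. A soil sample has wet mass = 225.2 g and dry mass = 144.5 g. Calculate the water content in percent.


Using w = (m_wet - m_dry) / m_dry * 100
m_wet - m_dry = 225.2 - 144.5 = 80.7 g
w = 80.7 / 144.5 * 100
w = 55.85 %


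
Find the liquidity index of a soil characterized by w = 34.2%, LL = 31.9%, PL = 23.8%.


Result: 1.284

Derivation:
First compute the plasticity index:
PI = LL - PL = 31.9 - 23.8 = 8.1
Then compute the liquidity index:
LI = (w - PL) / PI
LI = (34.2 - 23.8) / 8.1
LI = 1.284


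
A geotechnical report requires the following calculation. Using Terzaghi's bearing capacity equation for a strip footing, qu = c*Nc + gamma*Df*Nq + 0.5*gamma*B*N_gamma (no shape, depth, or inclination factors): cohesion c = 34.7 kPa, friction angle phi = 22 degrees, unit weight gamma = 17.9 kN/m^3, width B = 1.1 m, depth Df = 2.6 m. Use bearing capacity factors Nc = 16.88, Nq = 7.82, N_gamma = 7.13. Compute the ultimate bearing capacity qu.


Compute qu = c*Nc + gamma*Df*Nq + 0.5*gamma*B*N_gamma
Term 1: 34.7 * 16.88 = 585.736
Term 2: 17.9 * 2.6 * 7.82 = 363.9428
Term 3: 0.5 * 17.9 * 1.1 * 7.13 = 70.19485
qu = 585.736 + 363.9428 + 70.19485
qu = 1019.87 kPa


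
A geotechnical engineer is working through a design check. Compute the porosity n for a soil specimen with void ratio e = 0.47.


Using the relation n = e / (1 + e)
n = 0.47 / (1 + 0.47)
n = 0.47 / 1.47
n = 0.3197


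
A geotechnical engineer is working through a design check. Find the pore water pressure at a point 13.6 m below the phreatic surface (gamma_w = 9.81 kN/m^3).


Result: 133.42 kPa

Derivation:
Using u = gamma_w * h_w
u = 9.81 * 13.6
u = 133.42 kPa


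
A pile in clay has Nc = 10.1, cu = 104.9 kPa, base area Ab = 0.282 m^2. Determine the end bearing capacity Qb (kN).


Using Qb = Nc * cu * Ab
Qb = 10.1 * 104.9 * 0.282
Qb = 298.78 kN


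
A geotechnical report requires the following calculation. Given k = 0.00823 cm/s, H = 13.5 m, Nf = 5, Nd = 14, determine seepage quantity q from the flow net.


Convert k to m/s for unit consistency with H:
k = 0.00823 cm/s = 0.00823 / 100 m/s = 8.23e-05 m/s
Using q = k * H * Nf / Nd
Nf / Nd = 5 / 14 = 0.3571
q = 8.23e-05 * 13.5 * 0.3571
q = 0.0003968 m^3/s per m


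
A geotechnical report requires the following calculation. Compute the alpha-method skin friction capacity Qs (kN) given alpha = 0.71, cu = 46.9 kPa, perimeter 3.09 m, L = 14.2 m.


Result: 1461.09 kN

Derivation:
Using Qs = alpha * cu * perimeter * L
Qs = 0.71 * 46.9 * 3.09 * 14.2
Qs = 1461.09 kN


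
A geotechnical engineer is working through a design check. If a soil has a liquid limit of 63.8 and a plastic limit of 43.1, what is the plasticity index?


Result: 20.7

Derivation:
Using PI = LL - PL
PI = 63.8 - 43.1
PI = 20.7


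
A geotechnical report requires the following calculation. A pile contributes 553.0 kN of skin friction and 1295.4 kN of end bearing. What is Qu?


Using Qu = Qf + Qb
Qu = 553.0 + 1295.4
Qu = 1848.4 kN


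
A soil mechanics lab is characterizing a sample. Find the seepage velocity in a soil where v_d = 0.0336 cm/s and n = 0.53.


Using v_s = v_d / n
v_s = 0.0336 / 0.53
v_s = 0.0634 cm/s


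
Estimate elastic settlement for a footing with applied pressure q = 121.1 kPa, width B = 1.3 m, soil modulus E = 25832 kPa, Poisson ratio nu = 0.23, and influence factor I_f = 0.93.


Result: 5.368 mm

Derivation:
Using Se = q * B * (1 - nu^2) * I_f / E
1 - nu^2 = 1 - 0.23^2 = 0.9471
Se = 121.1 * 1.3 * 0.9471 * 0.93 / 25832
Se = 0.005368 m
Convert to mm: Se = 0.005368 * 1000 = 5.368 mm
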